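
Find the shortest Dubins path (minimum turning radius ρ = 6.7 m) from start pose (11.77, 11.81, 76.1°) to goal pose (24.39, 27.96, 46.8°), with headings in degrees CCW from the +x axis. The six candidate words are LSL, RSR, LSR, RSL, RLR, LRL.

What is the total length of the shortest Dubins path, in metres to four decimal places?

Let ψ = atan2(Δy, Δx) = atan2(16.15, 12.62) = 51.9951° be the start→goal bearing.
Normalize: d = |goal − start| / ρ = 20.496022/6.7 = 3.059108, α = (θ_start − ψ) mod 360° = 24.1049° = 0.420710 rad, β = (θ_goal − ψ) mod 360° = 354.8049° = 6.192514 rad.
Common terms: sin α = 0.408409, cos α = 0.912799, sin β = -0.090547, cos β = 0.995892, cos(α−β) = 0.872069, d² = 9.358140. Work in radians in the unit-radius frame; every candidate has L = ρ·(t + p + q).
LSL: p² = 2 + d² − 2cos(α−β) + 2d(sin α − sin β) = 12.666721; p = √p² = 3.559034; φ = atan2(cos β − cos α, d + sin α − sin β) = 0.023349 rad; t = (φ − α) mod 2π = 5.885824 rad, q = (β − φ) mod 2π = 6.169165 rad → L = 6.7·(5.885824 + 3.559034 + 6.169165) = 6.7·15.614023 = 104.613953 m
RSR: p² = 2 + d² − 2cos(α−β) + 2d(sin β − sin α) = 6.561282; p = √p² = 2.561500; φ = atan2(cos α − cos β, d − sin α + sin β) = -0.032445 rad; t = (α − φ) mod 2π = 0.453155 rad, q = (φ − β) mod 2π = 0.058226 rad → L = 6.7·(0.453155 + 2.561500 + 0.058226) = 6.7·3.072881 = 20.588305 m
LSR: p² = d² − 2 + 2cos(α−β) + 2d(sin α + sin β) = 11.047027; p = √p² = 3.323707; φ = atan2(−cos α − cos β, d + sin α + sin β) − atan2(−2, p) = 0.027252 rad; t = (φ − α) mod 2π = 5.889727 rad, q = (φ − β) mod 2π = 0.117923 rad → L = 6.7·(5.889727 + 3.323707 + 0.117923) = 6.7·9.331357 = 62.520090 m
RSL: p² = d² − 2 + 2cos(α−β) − 2d(sin α + sin β) = 7.157530; p = √p² = 2.675356; φ = atan2(cos α + cos β, d − sin α − sin β) − atan2(2, p) = -0.033711 rad; t = (α − φ) mod 2π = 0.454422 rad, q = (β − φ) mod 2π = 6.226225 rad → L = 6.7·(0.454422 + 2.675356 + 6.226225) = 6.7·9.356003 = 62.685220 m
RLR: c = (6 − d² + 2cos(α−β) + 2d(sin α − sin β))/8 = 0.179840; p = 2π − arccos c = 4.893213 rad; φ = atan2(cos α − cos β, d − sin α + sin β) = -0.032445 rad; t = (α − φ + p/2) mod 2π = 2.899762 rad, q = (α − β − t + p) mod 2π = 2.504832 rad → L = 6.7·(2.899762 + 4.893213 + 2.504832) = 6.7·10.297807 = 68.995304 m
LRL: c = (6 − d² + 2cos(α−β) − 2d(sin α − sin β))/8 = -0.583340; p = 2π − arccos c = 4.089554 rad; φ = atan2(cos β − cos α, d + sin α − sin β) = 0.023349 rad; t = (φ − α + p/2) mod 2π = 1.647416 rad, q = (β − α − t + p) mod 2π = 1.930757 rad → L = 6.7·(1.647416 + 4.089554 + 1.930757) = 6.7·7.667727 = 51.373768 m
Shortest: RSR with L = 20.588305 m ≈ 20.5883 m

20.5883 m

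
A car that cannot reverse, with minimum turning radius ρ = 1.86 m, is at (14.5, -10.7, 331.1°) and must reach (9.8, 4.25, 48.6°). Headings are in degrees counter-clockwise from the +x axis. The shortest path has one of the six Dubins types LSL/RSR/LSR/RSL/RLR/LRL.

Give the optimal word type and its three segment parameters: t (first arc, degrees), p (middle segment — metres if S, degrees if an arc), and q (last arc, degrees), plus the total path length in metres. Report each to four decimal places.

Let ψ = atan2(Δy, Δx) = atan2(14.95, -4.70) = 107.4522° be the start→goal bearing.
Normalize: d = |goal − start| / ρ = 15.671391/1.86 = 8.425479, α = (θ_start − ψ) mod 360° = 223.6478° = 3.903391 rad, β = (θ_goal − ψ) mod 360° = 301.1478° = 5.256021 rad.
Common terms: sin α = -0.690224, cos α = -0.723596, sin β = -0.855836, cos β = 0.517248, cos(α−β) = 0.216440, d² = 70.988698. Work in radians in the unit-radius frame; every candidate has L = ρ·(t + p + q).
LSL: p² = 2 + d² − 2cos(α−β) + 2d(sin α − sin β) = 75.346536; p = √p² = 8.680238; φ = atan2(cos β − cos α, d + sin α − sin β) = 0.143442 rad; t = (φ − α) mod 2π = 2.523236 rad, q = (β − φ) mod 2π = 5.112579 rad → L = 1.86·(2.523236 + 8.680238 + 5.112579) = 1.86·16.316054 = 30.347860 m
RSR: p² = 2 + d² − 2cos(α−β) + 2d(sin β − sin α) = 69.765102; p = √p² = 8.352551; φ = atan2(cos α − cos β, d − sin α + sin β) = -0.149111 rad; t = (α − φ) mod 2π = 4.052502 rad, q = (φ − β) mod 2π = 0.878054 rad → L = 1.86·(4.052502 + 8.352551 + 0.878054) = 1.86·13.283106 = 24.706577 m
LSR: p² = d² − 2 + 2cos(α−β) + 2d(sin α + sin β) = 43.368995; p = √p² = 6.585514; φ = atan2(−cos α − cos β, d + sin α + sin β) − atan2(−2, p) = 0.324831 rad; t = (φ − α) mod 2π = 2.704625 rad, q = (φ − β) mod 2π = 1.351995 rad → L = 1.86·(2.704625 + 6.585514 + 1.351995) = 1.86·10.642134 = 19.794370 m
RSL: p² = d² − 2 + 2cos(α−β) − 2d(sin α + sin β) = 95.474160; p = √p² = 9.771088; φ = atan2(cos α + cos β, d − sin α − sin β) − atan2(2, p) = -0.222588 rad; t = (α − φ) mod 2π = 4.125978 rad, q = (β − φ) mod 2π = 5.478609 rad → L = 1.86·(4.125978 + 9.771088 + 5.478609) = 1.86·19.375675 = 36.038756 m
RLR: c = (6 − d² + 2cos(α−β) + 2d(sin α − sin β))/8 = -7.720638, |c| > 1 → infeasible
LRL: c = (6 − d² + 2cos(α−β) − 2d(sin α − sin β))/8 = -8.418317, |c| > 1 → infeasible
Shortest: LSR with L = 19.794370 m ≈ 19.7944 m
Convert LSR to answer units (arcs ×180/π): t = 2.704625·180/π = 154.9636°, p = ρ·p = 1.86·6.585514 = 12.2491 m, q = 1.351995·180/π = 77.4636°, L = 19.7944 m.

LSR: t = 154.9636°, p = 12.2491 m, q = 77.4636°, L = 19.7944 m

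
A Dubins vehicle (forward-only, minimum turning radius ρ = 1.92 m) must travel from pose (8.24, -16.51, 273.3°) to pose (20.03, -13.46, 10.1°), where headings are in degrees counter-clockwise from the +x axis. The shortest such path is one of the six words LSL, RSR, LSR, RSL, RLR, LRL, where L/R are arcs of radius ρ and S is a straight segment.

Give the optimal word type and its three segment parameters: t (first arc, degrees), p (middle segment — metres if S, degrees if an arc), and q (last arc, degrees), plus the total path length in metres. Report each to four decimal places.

LSR: t = 114.5384°, p = 9.5183 m, q = 17.7384°, L = 13.9509 m

Let ψ = atan2(Δy, Δx) = atan2(3.05, 11.79) = 14.5041° be the start→goal bearing.
Normalize: d = |goal − start| / ρ = 12.178120/1.92 = 6.342771, α = (θ_start − ψ) mod 360° = 258.7959° = 4.516841 rad, β = (θ_goal − ψ) mod 360° = 355.5959° = 6.206319 rad.
Common terms: sin α = -0.980941, cos α = -0.194304, sin β = -0.076790, cos β = 0.997047, cos(α−β) = -0.118404, d² = 40.230740. Work in radians in the unit-radius frame; every candidate has L = ρ·(t + p + q).
LSL: p² = 2 + d² − 2cos(α−β) + 2d(sin α − sin β) = 30.997903; p = √p² = 5.567576; φ = atan2(cos β − cos α, d + sin α − sin β) = 0.215648 rad; t = (φ − α) mod 2π = 1.981992 rad, q = (β − φ) mod 2π = 5.990672 rad → L = 1.92·(1.981992 + 5.567576 + 5.990672) = 1.92·13.540240 = 25.997261 m
RSR: p² = 2 + d² − 2cos(α−β) + 2d(sin β − sin α) = 53.937193; p = √p² = 7.344195; φ = atan2(cos α − cos β, d − sin α + sin β) = -0.162937 rad; t = (α − φ) mod 2π = 4.679777 rad, q = (φ − β) mod 2π = 6.197114 rad → L = 1.92·(4.679777 + 7.344195 + 6.197114) = 1.92·18.221086 = 34.984486 m
LSR: p² = d² − 2 + 2cos(α−β) + 2d(sin α + sin β) = 24.576035; p = √p² = 4.957422; φ = atan2(−cos α − cos β, d + sin α + sin β) − atan2(−2, p) = 0.232727 rad; t = (φ − α) mod 2π = 1.999072 rad, q = (φ − β) mod 2π = 0.309593 rad → L = 1.92·(1.999072 + 4.957422 + 0.309593) = 1.92·7.266087 = 13.950886 m
RSL: p² = d² − 2 + 2cos(α−β) − 2d(sin α + sin β) = 51.411829; p = √p² = 7.170204; φ = atan2(cos α + cos β, d − sin α − sin β) − atan2(2, p) = -0.163969 rad; t = (α − φ) mod 2π = 4.680810 rad, q = (β − φ) mod 2π = 0.087103 rad → L = 1.92·(4.680810 + 7.170204 + 0.087103) = 1.92·11.938117 = 22.921185 m
RLR: c = (6 − d² + 2cos(α−β) + 2d(sin α − sin β))/8 = -5.742149, |c| > 1 → infeasible
LRL: c = (6 − d² + 2cos(α−β) − 2d(sin α − sin β))/8 = -2.874738, |c| > 1 → infeasible
Shortest: LSR with L = 13.950886 m ≈ 13.9509 m
Convert LSR to answer units (arcs ×180/π): t = 1.999072·180/π = 114.5384°, p = ρ·p = 1.92·4.957422 = 9.5183 m, q = 0.309593·180/π = 17.7384°, L = 13.9509 m.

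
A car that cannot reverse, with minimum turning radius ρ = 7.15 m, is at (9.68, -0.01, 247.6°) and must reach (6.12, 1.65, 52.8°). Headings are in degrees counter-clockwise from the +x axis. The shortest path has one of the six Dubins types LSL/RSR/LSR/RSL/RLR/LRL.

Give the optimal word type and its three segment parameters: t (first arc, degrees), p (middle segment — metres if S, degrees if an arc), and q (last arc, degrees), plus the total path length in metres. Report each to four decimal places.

Let ψ = atan2(Δy, Δx) = atan2(1.66, -3.56) = 155.0007° be the start→goal bearing.
Normalize: d = |goal − start| / ρ = 3.928002/7.15 = 0.549371, α = (θ_start − ψ) mod 360° = 92.5993° = 1.616162 rad, β = (θ_goal − ψ) mod 360° = 257.7993° = 4.499446 rad.
Common terms: sin α = 0.998971, cos α = -0.045350, sin β = -0.977413, cos β = -0.211337, cos(α−β) = -0.966823, d² = 0.301808. Work in radians in the unit-radius frame; every candidate has L = ρ·(t + p + q).
LSL: p² = 2 + d² − 2cos(α−β) + 2d(sin α − sin β) = 6.406991; p = √p² = 2.531204; φ = atan2(cos β − cos α, d + sin α − sin β) = -0.065623 rad; t = (φ − α) mod 2π = 4.601400 rad, q = (β − φ) mod 2π = 4.565069 rad → L = 7.15·(4.601400 + 2.531204 + 4.565069) = 7.15·11.697673 = 83.638360 m
RSR: p² = 2 + d² − 2cos(α−β) + 2d(sin β − sin α) = 2.063919; p = √p² = 1.436635; φ = atan2(cos α − cos β, d − sin α + sin β) = 3.025795 rad; t = (α − φ) mod 2π = 4.873552 rad, q = (φ − β) mod 2π = 4.809535 rad → L = 7.15·(4.873552 + 1.436635 + 4.809535) = 7.15·11.119721 = 79.506007 m
LSR: p² = d² − 2 + 2cos(α−β) + 2d(sin α + sin β) = -3.608152 < 0 → infeasible
RSL: p² = d² − 2 + 2cos(α−β) − 2d(sin α + sin β) = -3.655525 < 0 → infeasible
RLR: c = (6 − d² + 2cos(α−β) + 2d(sin α − sin β))/8 = 0.742010; p = 2π − arccos c = 5.548453 rad; φ = atan2(cos α − cos β, d − sin α + sin β) = 3.025795 rad; t = (α − φ + p/2) mod 2π = 1.364593 rad, q = (α − β − t + p) mod 2π = 1.300576 rad → L = 7.15·(1.364593 + 5.548453 + 1.300576) = 7.15·8.213622 = 58.727395 m
LRL: c = (6 − d² + 2cos(α−β) − 2d(sin α − sin β))/8 = 0.199126; p = 2π − arccos c = 4.912855 rad; φ = atan2(cos β − cos α, d + sin α − sin β) = -0.065623 rad; t = (φ − α + p/2) mod 2π = 0.774642 rad, q = (β − α − t + p) mod 2π = 0.738312 rad → L = 7.15·(0.774642 + 4.912855 + 0.738312) = 7.15·6.425809 = 45.944532 m
Shortest: LRL with L = 45.944532 m ≈ 45.9445 m
Convert LRL to answer units (arcs ×180/π): t = 0.774642·180/π = 44.3837°, p = 4.912855·180/π = 281.4859°, q = 0.738312·180/π = 42.3021°, L = 45.9445 m.

LRL: t = 44.3837°, p = 281.4859°, q = 42.3021°, L = 45.9445 m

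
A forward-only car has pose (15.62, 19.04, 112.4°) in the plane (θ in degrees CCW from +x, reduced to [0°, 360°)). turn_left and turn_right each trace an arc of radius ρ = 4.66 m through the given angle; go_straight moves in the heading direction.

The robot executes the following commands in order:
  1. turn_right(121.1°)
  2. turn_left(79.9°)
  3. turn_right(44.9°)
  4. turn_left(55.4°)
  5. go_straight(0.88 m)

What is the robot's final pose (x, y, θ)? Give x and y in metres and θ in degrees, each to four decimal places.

set_pose: (x, y, θ) = (15.6200, 19.0400, 112.4000°), ρ = 4.66
turn_right(121.1°): centre at ρ to the right, rotate −121.1° → (20.6333, 25.4222, -8.7000° ≡ 351.3000°)
turn_left(79.9°): centre at ρ to the left, rotate +79.9° → (25.7495, 28.5268, 431.2000° ≡ 71.2000°)
turn_right(44.9°): centre at ρ to the right, rotate −44.9° → (28.0962, 31.2027, 26.3000°)
turn_left(55.4°): centre at ρ to the left, rotate +55.4° → (30.6427, 34.7076, 81.7000°)
go_straight(0.88): x += 0.88·cos θ, y += 0.88·sin θ → (30.7697, 35.5784, 81.7000°)

(30.7697, 35.5784, 81.7000°)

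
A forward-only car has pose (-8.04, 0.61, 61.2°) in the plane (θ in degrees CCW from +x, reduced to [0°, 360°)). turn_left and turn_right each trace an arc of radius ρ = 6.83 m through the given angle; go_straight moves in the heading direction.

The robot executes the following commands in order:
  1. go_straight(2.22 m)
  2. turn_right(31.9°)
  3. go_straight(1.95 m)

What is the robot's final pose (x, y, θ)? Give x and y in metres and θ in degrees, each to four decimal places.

(-2.6273, 6.1756, 29.3000°)

set_pose: (x, y, θ) = (-8.0400, 0.6100, 61.2000°), ρ = 6.83
go_straight(2.22): x += 2.22·cos θ, y += 2.22·sin θ → (-6.9705, 2.5554, 61.2000°)
turn_right(31.9°): centre at ρ to the right, rotate −31.9° → (-4.3278, 5.2213, 29.3000°)
go_straight(1.95): x += 1.95·cos θ, y += 1.95·sin θ → (-2.6273, 6.1756, 29.3000°)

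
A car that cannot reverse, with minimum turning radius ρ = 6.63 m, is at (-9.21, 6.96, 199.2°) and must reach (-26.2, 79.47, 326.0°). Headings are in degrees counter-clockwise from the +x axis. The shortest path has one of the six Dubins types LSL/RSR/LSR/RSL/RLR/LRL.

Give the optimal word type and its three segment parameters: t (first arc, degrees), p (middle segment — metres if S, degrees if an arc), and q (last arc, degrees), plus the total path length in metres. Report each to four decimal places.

RSR: t = 92.2490°, p = 63.5116 m, q = 140.9510°, L = 90.4964 m

Let ψ = atan2(Δy, Δx) = atan2(72.51, -16.99) = 103.1872° be the start→goal bearing.
Normalize: d = |goal − start| / ρ = 74.473889/6.63 = 11.232864, α = (θ_start − ψ) mod 360° = 96.0128° = 1.675739 rad, β = (θ_goal − ψ) mod 360° = 222.8128° = 3.888817 rad.
Common terms: sin α = 0.994499, cos α = -0.104750, sin β = -0.679605, cos β = -0.733578, cos(α−β) = -0.599024, d² = 126.177237. Work in radians in the unit-radius frame; every candidate has L = ρ·(t + p + q).
LSL: p² = 2 + d² − 2cos(α−β) + 2d(sin α − sin β) = 166.985240; p = √p² = 12.922277; φ = atan2(cos β − cos α, d + sin α − sin β) = -0.048682 rad; t = (φ − α) mod 2π = 4.558765 rad, q = (β − φ) mod 2π = 3.937498 rad → L = 6.63·(4.558765 + 12.922277 + 3.937498) = 6.63·21.418540 = 142.004918 m
RSR: p² = 2 + d² − 2cos(α−β) + 2d(sin β − sin α) = 91.765329; p = √p² = 9.579422; φ = atan2(cos α − cos β, d − sin α + sin β) = 0.065691 rad; t = (α − φ) mod 2π = 1.610048 rad, q = (φ − β) mod 2π = 2.460059 rad → L = 6.63·(1.610048 + 9.579422 + 2.460059) = 6.63·13.649530 = 90.496384 m
LSR: p² = d² − 2 + 2cos(α−β) + 2d(sin α + sin β) = 130.053503; p = √p² = 11.404100; φ = atan2(−cos α − cos β, d + sin α + sin β) − atan2(−2, p) = 0.246080 rad; t = (φ − α) mod 2π = 4.853526 rad, q = (φ − β) mod 2π = 2.640448 rad → L = 6.63·(4.853526 + 11.404100 + 2.640448) = 6.63·18.898074 = 125.294231 m
RSL: p² = d² − 2 + 2cos(α−β) − 2d(sin α + sin β) = 115.904877; p = √p² = 10.765913; φ = atan2(cos α + cos β, d − sin α − sin β) − atan2(2, p) = -0.260312 rad; t = (α − φ) mod 2π = 1.936051 rad, q = (β − φ) mod 2π = 4.149128 rad → L = 6.63·(1.936051 + 10.765913 + 4.149128) = 6.63·16.851092 = 111.722738 m
RLR: c = (6 − d² + 2cos(α−β) + 2d(sin α − sin β))/8 = -10.470666, |c| > 1 → infeasible
LRL: c = (6 − d² + 2cos(α−β) − 2d(sin α − sin β))/8 = -19.873155, |c| > 1 → infeasible
Shortest: RSR with L = 90.496384 m ≈ 90.4964 m
Convert RSR to answer units (arcs ×180/π): t = 1.610048·180/π = 92.2490°, p = ρ·p = 6.63·9.579422 = 63.5116 m, q = 2.460059·180/π = 140.9510°, L = 90.4964 m.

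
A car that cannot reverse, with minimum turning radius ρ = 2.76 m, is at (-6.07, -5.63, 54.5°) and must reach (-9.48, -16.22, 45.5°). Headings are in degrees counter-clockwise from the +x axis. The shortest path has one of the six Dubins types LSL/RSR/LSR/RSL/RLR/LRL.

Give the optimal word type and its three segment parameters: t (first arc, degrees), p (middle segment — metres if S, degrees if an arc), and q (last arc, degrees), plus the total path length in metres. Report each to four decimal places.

Let ψ = atan2(Δy, Δx) = atan2(-10.59, -3.41) = -107.8487° be the start→goal bearing.
Normalize: d = |goal − start| / ρ = 11.125475/2.76 = 4.030969, α = (θ_start − ψ) mod 360° = 162.3487° = 2.833519 rad, β = (θ_goal − ψ) mod 360° = 153.3487° = 2.676439 rad.
Common terms: sin α = 0.303224, cos α = -0.952919, sin β = 0.448560, cos β = -0.893753, cos(α−β) = 0.987688, d² = 16.248714. Work in radians in the unit-radius frame; every candidate has L = ρ·(t + p + q).
LSL: p² = 2 + d² − 2cos(α−β) + 2d(sin α − sin β) = 15.101645; p = √p² = 3.886084; φ = atan2(cos β − cos α, d + sin α − sin β) = 0.015226 rad; t = (φ − α) mod 2π = 3.464893 rad, q = (β − φ) mod 2π = 2.661213 rad → L = 2.76·(3.464893 + 3.886084 + 2.661213) = 2.76·10.012189 = 27.633642 m
RSR: p² = 2 + d² − 2cos(α−β) + 2d(sin β − sin α) = 17.445029; p = √p² = 4.176725; φ = atan2(cos α − cos β, d − sin α + sin β) = -0.014166 rad; t = (α − φ) mod 2π = 2.847685 rad, q = (φ − β) mod 2π = 3.592580 rad → L = 2.76·(2.847685 + 4.176725 + 3.592580) = 2.76·10.616990 = 29.302891 m
LSR: p² = d² − 2 + 2cos(α−β) + 2d(sin α + sin β) = 22.284927; p = √p² = 4.720691; φ = atan2(−cos α − cos β, d + sin α + sin β) − atan2(−2, p) = 0.769217 rad; t = (φ − α) mod 2π = 4.218883 rad, q = (φ − β) mod 2π = 4.375963 rad → L = 2.76·(4.218883 + 4.720691 + 4.375963) = 2.76·13.315538 = 36.750884 m
RSL: p² = d² − 2 + 2cos(α−β) − 2d(sin α + sin β) = 10.163253; p = √p² = 3.187986; φ = atan2(cos α + cos β, d − sin α − sin β) − atan2(2, p) = -1.073174 rad; t = (α − φ) mod 2π = 3.906693 rad, q = (β − φ) mod 2π = 3.749613 rad → L = 2.76·(3.906693 + 3.187986 + 3.749613) = 2.76·10.844291 = 29.930244 m
RLR: c = (6 − d² + 2cos(α−β) + 2d(sin α − sin β))/8 = -1.180629, |c| > 1 → infeasible
LRL: c = (6 − d² + 2cos(α−β) − 2d(sin α − sin β))/8 = -0.887706; p = 2π − arccos c = 3.620051 rad; φ = atan2(cos β − cos α, d + sin α − sin β) = 0.015226 rad; t = (φ − α + p/2) mod 2π = 5.274918 rad, q = (β − α − t + p) mod 2π = 4.471239 rad → L = 2.76·(5.274918 + 3.620051 + 4.471239) = 2.76·13.366208 = 36.890735 m
Shortest: LSL with L = 27.633642 m ≈ 27.6336 m
Convert LSL to answer units (arcs ×180/π): t = 3.464893·180/π = 198.5237°, p = ρ·p = 2.76·3.886084 = 10.7256 m, q = 2.661213·180/π = 152.4763°, L = 27.6336 m.

LSL: t = 198.5237°, p = 10.7256 m, q = 152.4763°, L = 27.6336 m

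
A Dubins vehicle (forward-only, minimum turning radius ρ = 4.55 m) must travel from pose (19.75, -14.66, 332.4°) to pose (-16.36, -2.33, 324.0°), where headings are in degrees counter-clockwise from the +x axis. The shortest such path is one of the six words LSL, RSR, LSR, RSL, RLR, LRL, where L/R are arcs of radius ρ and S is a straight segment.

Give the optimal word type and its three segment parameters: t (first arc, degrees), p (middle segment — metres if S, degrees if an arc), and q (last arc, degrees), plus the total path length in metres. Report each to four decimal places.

Let ψ = atan2(Δy, Δx) = atan2(12.33, -36.11) = 161.1472° be the start→goal bearing.
Normalize: d = |goal − start| / ρ = 38.157057/4.55 = 8.386166, α = (θ_start − ψ) mod 360° = 171.2528° = 2.988925 rad, β = (θ_goal − ψ) mod 360° = 162.8528° = 2.842318 rad.
Common terms: sin α = 0.152075, cos α = -0.988369, sin β = 0.294827, cos β = -0.955551, cos(α−β) = 0.989272, d² = 70.327786. Work in radians in the unit-radius frame; every candidate has L = ρ·(t + p + q).
LSL: p² = 2 + d² − 2cos(α−β) + 2d(sin α − sin β) = 67.954949; p = √p² = 8.243479; φ = atan2(cos β − cos α, d + sin α − sin β) = 0.003981 rad; t = (φ − α) mod 2π = 3.298241 rad, q = (β − φ) mod 2π = 2.838337 rad → L = 4.55·(3.298241 + 8.243479 + 2.838337) = 4.55·14.380057 = 65.429259 m
RSR: p² = 2 + d² − 2cos(α−β) + 2d(sin β − sin α) = 72.743535; p = √p² = 8.528982; φ = atan2(cos α − cos β, d − sin α + sin β) = -0.003848 rad; t = (α − φ) mod 2π = 2.992773 rad, q = (φ − β) mod 2π = 3.437020 rad → L = 4.55·(2.992773 + 8.528982 + 3.437020) = 4.55·14.958775 = 68.062426 m
LSR: p² = d² − 2 + 2cos(α−β) + 2d(sin α + sin β) = 77.801925; p = √p² = 8.820540; φ = atan2(−cos α − cos β, d + sin α + sin β) − atan2(−2, p) = 0.439593 rad; t = (φ − α) mod 2π = 3.733853 rad, q = (φ − β) mod 2π = 3.880461 rad → L = 4.55·(3.733853 + 8.820540 + 3.880461) = 4.55·16.434854 = 74.778585 m
RSL: p² = d² − 2 + 2cos(α−β) − 2d(sin α + sin β) = 62.810737; p = √p² = 7.925323; φ = atan2(cos α + cos β, d − sin α − sin β) − atan2(2, p) = -0.487319 rad; t = (α − φ) mod 2π = 3.476245 rad, q = (β − φ) mod 2π = 3.329637 rad → L = 4.55·(3.476245 + 7.925323 + 3.329637) = 4.55·14.731204 = 67.026979 m
RLR: c = (6 − d² + 2cos(α−β) + 2d(sin α − sin β))/8 = -8.092942, |c| > 1 → infeasible
LRL: c = (6 − d² + 2cos(α−β) − 2d(sin α − sin β))/8 = -7.494369, |c| > 1 → infeasible
Shortest: LSL with L = 65.429259 m ≈ 65.4293 m
Convert LSL to answer units (arcs ×180/π): t = 3.298241·180/π = 188.9753°, p = ρ·p = 4.55·8.243479 = 37.5078 m, q = 2.838337·180/π = 162.6247°, L = 65.4293 m.

LSL: t = 188.9753°, p = 37.5078 m, q = 162.6247°, L = 65.4293 m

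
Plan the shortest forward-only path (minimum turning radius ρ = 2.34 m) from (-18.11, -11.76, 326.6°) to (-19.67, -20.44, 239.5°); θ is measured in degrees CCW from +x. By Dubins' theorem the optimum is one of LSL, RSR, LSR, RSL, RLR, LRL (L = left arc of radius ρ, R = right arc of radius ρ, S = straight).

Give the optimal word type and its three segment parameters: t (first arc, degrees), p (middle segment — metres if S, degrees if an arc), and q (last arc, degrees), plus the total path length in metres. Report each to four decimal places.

Let ψ = atan2(Δy, Δx) = atan2(-8.68, -1.56) = -100.1886° be the start→goal bearing.
Normalize: d = |goal − start| / ρ = 8.819070/2.34 = 3.768833, α = (θ_start − ψ) mod 360° = 66.7886° = 1.165681 rad, β = (θ_goal − ψ) mod 360° = 339.6886° = 5.928685 rad.
Common terms: sin α = 0.919057, cos α = 0.394124, sin β = -0.347122, cos β = 0.937820, cos(α−β) = 0.050593, d² = 14.204105. Work in radians in the unit-radius frame; every candidate has L = ρ·(t + p + q).
LSL: p² = 2 + d² − 2cos(α−β) + 2d(sin α − sin β) = 25.646955; p = √p² = 5.064282; φ = atan2(cos β − cos α, d + sin α − sin β) = 0.107566 rad; t = (φ − α) mod 2π = 5.225070 rad, q = (β − φ) mod 2π = 5.821119 rad → L = 2.34·(5.225070 + 5.064282 + 5.821119) = 2.34·16.110471 = 37.698502 m
RSR: p² = 2 + d² − 2cos(α−β) + 2d(sin β − sin α) = 6.558885; p = √p² = 2.561032; φ = atan2(cos α − cos β, d − sin α + sin β) = -0.213923 rad; t = (α − φ) mod 2π = 1.379605 rad, q = (φ − β) mod 2π = 0.140577 rad → L = 2.34·(1.379605 + 2.561032 + 0.140577) = 2.34·4.081214 = 9.550040 m
LSR: p² = d² − 2 + 2cos(α−β) + 2d(sin α + sin β) = 16.616349; p = √p² = 4.076316; φ = atan2(−cos α − cos β, d + sin α + sin β) − atan2(−2, p) = 0.158406 rad; t = (φ − α) mod 2π = 5.275910 rad, q = (φ − β) mod 2π = 0.512906 rad → L = 2.34·(5.275910 + 4.076316 + 0.512906) = 2.34·9.865132 = 23.084408 m
RSL: p² = d² − 2 + 2cos(α−β) − 2d(sin α + sin β) = 7.994233; p = √p² = 2.827408; φ = atan2(cos α + cos β, d − sin α − sin β) − atan2(2, p) = -0.220884 rad; t = (α − φ) mod 2π = 1.386566 rad, q = (β − φ) mod 2π = 6.149569 rad → L = 2.34·(1.386566 + 2.827408 + 6.149569) = 2.34·10.363543 = 24.250690 m
RLR: c = (6 − d² + 2cos(α−β) + 2d(sin α − sin β))/8 = 0.180139; p = 2π − arccos c = 4.893517 rad; φ = atan2(cos α − cos β, d − sin α + sin β) = -0.213923 rad; t = (α − φ + p/2) mod 2π = 3.826364 rad, q = (α − β − t + p) mod 2π = 2.587335 rad → L = 2.34·(3.826364 + 4.893517 + 2.587335) = 2.34·11.307216 = 26.458886 m
LRL: c = (6 − d² + 2cos(α−β) − 2d(sin α − sin β))/8 = -2.205869, |c| > 1 → infeasible
Shortest: RSR with L = 9.550040 m ≈ 9.5500 m
Convert RSR to answer units (arcs ×180/π): t = 1.379605·180/π = 79.0455°, p = ρ·p = 2.34·2.561032 = 5.9928 m, q = 0.140577·180/π = 8.0545°, L = 9.5500 m.

RSR: t = 79.0455°, p = 5.9928 m, q = 8.0545°, L = 9.5500 m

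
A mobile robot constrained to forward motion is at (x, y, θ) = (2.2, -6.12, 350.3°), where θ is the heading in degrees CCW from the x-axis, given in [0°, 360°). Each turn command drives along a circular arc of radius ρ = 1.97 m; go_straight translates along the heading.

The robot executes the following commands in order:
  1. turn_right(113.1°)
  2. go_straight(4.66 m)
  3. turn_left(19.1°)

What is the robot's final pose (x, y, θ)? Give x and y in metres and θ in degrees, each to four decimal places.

set_pose: (x, y, θ) = (2.2000, -6.1200, 350.3000°), ρ = 1.97
turn_right(113.1°): centre at ρ to the right, rotate −113.1° → (3.5240, -9.1290, 237.2000°)
go_straight(4.66): x += 4.66·cos θ, y += 4.66·sin θ → (0.9996, -13.0460, 237.2000°)
turn_left(19.1°): centre at ρ to the left, rotate +19.1° → (0.7416, -13.6466, 256.3000°)

(0.7416, -13.6466, 256.3000°)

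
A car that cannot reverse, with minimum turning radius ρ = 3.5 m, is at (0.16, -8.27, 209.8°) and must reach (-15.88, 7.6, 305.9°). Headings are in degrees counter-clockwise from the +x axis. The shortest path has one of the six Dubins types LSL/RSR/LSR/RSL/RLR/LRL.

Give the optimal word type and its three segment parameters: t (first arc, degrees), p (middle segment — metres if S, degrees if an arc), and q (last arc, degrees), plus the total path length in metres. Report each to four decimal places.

RSL: t = 104.0679°, p = 17.4363 m, q = 200.1679°, L = 36.0210 m

Let ψ = atan2(Δy, Δx) = atan2(15.87, -16.04) = 135.3052° be the start→goal bearing.
Normalize: d = |goal − start| / ρ = 22.564098/3.5 = 6.446885, α = (θ_start − ψ) mod 360° = 74.4948° = 1.300179 rad, β = (θ_goal − ψ) mod 360° = 170.5948° = 2.977440 rad.
Common terms: sin α = 0.963606, cos α = 0.267326, sin β = 0.163416, cos β = -0.986557, cos(α−β) = -0.106264, d² = 41.562327. Work in radians in the unit-radius frame; every candidate has L = ρ·(t + p + q).
LSL: p² = 2 + d² − 2cos(α−β) + 2d(sin α − sin β) = 54.092318; p = √p² = 7.354748; φ = atan2(cos β − cos α, d + sin α − sin β) = -0.171323 rad; t = (φ − α) mod 2π = 4.811683 rad, q = (β − φ) mod 2π = 3.148763 rad → L = 3.5·(4.811683 + 7.354748 + 3.148763) = 3.5·15.315195 = 53.603182 m
RSR: p² = 2 + d² − 2cos(α−β) + 2d(sin β − sin α) = 33.457391; p = √p² = 5.784236; φ = atan2(cos α − cos β, d − sin α + sin β) = 0.218511 rad; t = (α − φ) mod 2π = 1.081668 rad, q = (φ − β) mod 2π = 3.524256 rad → L = 3.5·(1.081668 + 5.784236 + 3.524256) = 3.5·10.390160 = 36.365561 m
LSR: p² = d² − 2 + 2cos(α−β) + 2d(sin α + sin β) = 53.881363; p = √p² = 7.340393; φ = atan2(−cos α − cos β, d + sin α + sin β) − atan2(−2, p) = 0.360686 rad; t = (φ − α) mod 2π = 5.343692 rad, q = (φ − β) mod 2π = 3.666431 rad → L = 3.5·(5.343692 + 7.340393 + 3.666431) = 3.5·16.350515 = 57.226804 m
RSL: p² = d² − 2 + 2cos(α−β) − 2d(sin α + sin β) = 24.818233; p = √p² = 4.981790; φ = atan2(cos α + cos β, d − sin α − sin β) − atan2(2, p) = -0.516149 rad; t = (α − φ) mod 2π = 1.816327 rad, q = (β − φ) mod 2π = 3.493589 rad → L = 3.5·(1.816327 + 4.981790 + 3.493589) = 3.5·10.291706 = 36.020973 m
RLR: c = (6 − d² + 2cos(α−β) + 2d(sin α − sin β))/8 = -3.182174, |c| > 1 → infeasible
LRL: c = (6 − d² + 2cos(α−β) − 2d(sin α − sin β))/8 = -5.761540, |c| > 1 → infeasible
Shortest: RSL with L = 36.020973 m ≈ 36.0210 m
Convert RSL to answer units (arcs ×180/π): t = 1.816327·180/π = 104.0679°, p = ρ·p = 3.5·4.981790 = 17.4363 m, q = 3.493589·180/π = 200.1679°, L = 36.0210 m.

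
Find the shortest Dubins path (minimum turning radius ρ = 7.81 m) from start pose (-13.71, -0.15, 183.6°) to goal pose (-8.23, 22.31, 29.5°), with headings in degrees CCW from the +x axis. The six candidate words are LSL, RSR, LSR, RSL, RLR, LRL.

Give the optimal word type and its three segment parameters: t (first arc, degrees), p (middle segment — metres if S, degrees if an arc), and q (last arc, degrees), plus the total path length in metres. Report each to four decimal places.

RSR: t = 144.8870°, p = 12.5802 m, q = 9.2130°, L = 33.5856 m

Let ψ = atan2(Δy, Δx) = atan2(22.46, 5.48) = 76.2883° be the start→goal bearing.
Normalize: d = |goal − start| / ρ = 23.118867/7.81 = 2.960162, α = (θ_start − ψ) mod 360° = 107.3117° = 1.872942 rad, β = (θ_goal − ψ) mod 360° = 313.2117° = 5.466575 rad.
Common terms: sin α = 0.954700, cos α = -0.297569, sin β = -0.728829, cos β = 0.684695, cos(α−β) = -0.899558, d² = 8.762560. Work in radians in the unit-radius frame; every candidate has L = ρ·(t + p + q).
LSL: p² = 2 + d² − 2cos(α−β) + 2d(sin α − sin β) = 22.528717; p = √p² = 4.746443; φ = atan2(cos β − cos α, d + sin α − sin β) = 0.208454 rad; t = (φ − α) mod 2π = 4.618697 rad, q = (β − φ) mod 2π = 5.258121 rad → L = 7.81·(4.618697 + 4.746443 + 5.258121) = 7.81·14.623261 = 114.207667 m
RSR: p² = 2 + d² − 2cos(α−β) + 2d(sin β − sin α) = 2.594635; p = √p² = 1.610787; φ = atan2(cos α − cos β, d − sin α + sin β) = -0.655813 rad; t = (α − φ) mod 2π = 2.528755 rad, q = (φ − β) mod 2π = 0.160797 rad → L = 7.81·(2.528755 + 1.610787 + 0.160797) = 7.81·4.300339 = 33.585650 m
LSR: p² = d² − 2 + 2cos(α−β) + 2d(sin α + sin β) = 6.300674; p = √p² = 2.510114; φ = atan2(−cos α − cos β, d + sin α + sin β) − atan2(−2, p) = 0.551858 rad; t = (φ − α) mod 2π = 4.962101 rad, q = (φ − β) mod 2π = 1.368468 rad → L = 7.81·(4.962101 + 2.510114 + 1.368468) = 7.81·8.840684 = 69.045741 m
RSL: p² = d² − 2 + 2cos(α−β) − 2d(sin α + sin β) = 3.626215; p = √p² = 1.904262; φ = atan2(cos α + cos β, d − sin α − sin β) − atan2(2, p) = -0.669267 rad; t = (α − φ) mod 2π = 2.542209 rad, q = (β − φ) mod 2π = 6.135842 rad → L = 7.81·(2.542209 + 1.904262 + 6.135842) = 7.81·10.582314 = 82.647870 m
RLR: c = (6 − d² + 2cos(α−β) + 2d(sin α − sin β))/8 = 0.675671; p = 2π − arccos c = 5.454263 rad; φ = atan2(cos α − cos β, d − sin α + sin β) = -0.655813 rad; t = (α − φ + p/2) mod 2π = 5.255887 rad, q = (α − β − t + p) mod 2π = 2.887929 rad → L = 7.81·(5.255887 + 5.454263 + 2.887929) = 7.81·13.598079 = 106.200993 m
LRL: c = (6 − d² + 2cos(α−β) − 2d(sin α − sin β))/8 = -1.816090, |c| > 1 → infeasible
Shortest: RSR with L = 33.585650 m ≈ 33.5856 m
Convert RSR to answer units (arcs ×180/π): t = 2.528755·180/π = 144.8870°, p = ρ·p = 7.81·1.610787 = 12.5802 m, q = 0.160797·180/π = 9.2130°, L = 33.5856 m.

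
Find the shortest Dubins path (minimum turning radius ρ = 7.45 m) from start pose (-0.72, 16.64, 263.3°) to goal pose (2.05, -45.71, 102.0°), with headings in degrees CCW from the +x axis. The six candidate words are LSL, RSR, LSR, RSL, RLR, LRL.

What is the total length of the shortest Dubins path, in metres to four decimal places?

85.2270 m

Let ψ = atan2(Δy, Δx) = atan2(-62.35, 2.77) = -87.4562° be the start→goal bearing.
Normalize: d = |goal − start| / ρ = 62.411501/7.45 = 8.377383, α = (θ_start − ψ) mod 360° = 350.7562° = 6.121851 rad, β = (θ_goal − ψ) mod 360° = 189.4562° = 3.306635 rad.
Common terms: sin α = -0.160636, cos α = 0.987014, sin β = -0.164294, cos β = -0.986411, cos(α−β) = -0.947210, d² = 70.180540. Work in radians in the unit-radius frame; every candidate has L = ρ·(t + p + q).
LSL: p² = 2 + d² − 2cos(α−β) + 2d(sin α − sin β) = 74.136255; p = √p² = 8.610241; φ = atan2(cos β − cos α, d + sin α − sin β) = -0.231251 rad; t = (φ − α) mod 2π = 6.213269 rad, q = (β − φ) mod 2π = 3.537885 rad → L = 7.45·(6.213269 + 8.610241 + 3.537885) = 7.45·18.361396 = 136.792399 m
RSR: p² = 2 + d² − 2cos(α−β) + 2d(sin β − sin α) = 74.013666; p = √p² = 8.603120; φ = atan2(cos α − cos β, d − sin α + sin β) = 0.231446 rad; t = (α − φ) mod 2π = 5.890405 rad, q = (φ − β) mod 2π = 3.207996 rad → L = 7.45·(5.890405 + 8.603120 + 3.207996) = 7.45·17.701521 = 131.876331 m
LSR: p² = d² − 2 + 2cos(α−β) + 2d(sin α + sin β) = 60.842004; p = √p² = 7.800128; φ = atan2(−cos α − cos β, d + sin α + sin β) − atan2(−2, p) = 0.250924 rad; t = (φ − α) mod 2π = 0.412258 rad, q = (φ − β) mod 2π = 3.227474 rad → L = 7.45·(0.412258 + 7.800128 + 3.227474) = 7.45·11.439861 = 85.226967 m
RSL: p² = d² − 2 + 2cos(α−β) − 2d(sin α + sin β) = 71.730234; p = √p² = 8.469370; φ = atan2(cos α + cos β, d − sin α − sin β) − atan2(2, p) = -0.231828 rad; t = (α − φ) mod 2π = 0.070493 rad, q = (β − φ) mod 2π = 3.538462 rad → L = 7.45·(0.070493 + 8.469370 + 3.538462) = 7.45·12.078326 = 89.983527 m
RLR: c = (6 − d² + 2cos(α−β) + 2d(sin α − sin β))/8 = -8.251708, |c| > 1 → infeasible
LRL: c = (6 − d² + 2cos(α−β) − 2d(sin α − sin β))/8 = -8.267032, |c| > 1 → infeasible
Shortest: LSR with L = 85.226967 m ≈ 85.2270 m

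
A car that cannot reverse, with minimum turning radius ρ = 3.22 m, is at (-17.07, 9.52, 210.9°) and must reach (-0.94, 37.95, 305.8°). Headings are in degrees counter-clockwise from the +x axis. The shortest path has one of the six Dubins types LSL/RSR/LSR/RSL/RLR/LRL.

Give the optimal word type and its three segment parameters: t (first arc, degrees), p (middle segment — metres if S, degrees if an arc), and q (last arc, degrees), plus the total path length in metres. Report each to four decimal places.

Let ψ = atan2(Δy, Δx) = atan2(28.43, 16.13) = 60.4312° be the start→goal bearing.
Normalize: d = |goal − start| / ρ = 32.687028/3.22 = 10.151251, α = (θ_start − ψ) mod 360° = 150.4688° = 2.626176 rad, β = (θ_goal − ψ) mod 360° = 245.3688° = 4.282493 rad.
Common terms: sin α = 0.492898, cos α = -0.870087, sin β = -0.909009, cos β = -0.416776, cos(α−β) = -0.085417, d² = 103.047896. Work in radians in the unit-radius frame; every candidate has L = ρ·(t + p + q).
LSL: p² = 2 + d² − 2cos(α−β) + 2d(sin α − sin β) = 133.680947; p = √p² = 11.562048; φ = atan2(cos β − cos α, d + sin α − sin β) = 0.039217 rad; t = (φ − α) mod 2π = 3.696227 rad, q = (β − φ) mod 2π = 4.243276 rad → L = 3.22·(3.696227 + 11.562048 + 4.243276) = 3.22·19.501550 = 62.794993 m
RSR: p² = 2 + d² − 2cos(α−β) + 2d(sin β − sin α) = 76.756511; p = √p² = 8.761079; φ = atan2(cos α − cos β, d − sin α + sin β) = -0.051765 rad; t = (α − φ) mod 2π = 2.677940 rad, q = (φ − β) mod 2π = 1.948928 rad → L = 3.22·(2.677940 + 8.761079 + 1.948928) = 3.22·13.387947 = 43.109190 m
LSR: p² = d² − 2 + 2cos(α−β) + 2d(sin α + sin β) = 92.428962; p = √p² = 9.613998; φ = atan2(−cos α − cos β, d + sin α + sin β) − atan2(−2, p) = 0.336530 rad; t = (φ − α) mod 2π = 3.993540 rad, q = (φ − β) mod 2π = 2.337222 rad → L = 3.22·(3.993540 + 9.613998 + 2.337222) = 3.22·15.944761 = 51.342129 m
RSL: p² = d² − 2 + 2cos(α−β) − 2d(sin α + sin β) = 109.325162; p = √p² = 10.455867; φ = atan2(cos α + cos β, d − sin α − sin β) − atan2(2, p) = -0.310178 rad; t = (α − φ) mod 2π = 2.936353 rad, q = (β − φ) mod 2π = 4.592671 rad → L = 3.22·(2.936353 + 10.455867 + 4.592671) = 3.22·17.984891 = 57.911350 m
RLR: c = (6 − d² + 2cos(α−β) + 2d(sin α − sin β))/8 = -8.594564, |c| > 1 → infeasible
LRL: c = (6 − d² + 2cos(α−β) − 2d(sin α − sin β))/8 = -15.710118, |c| > 1 → infeasible
Shortest: RSR with L = 43.109190 m ≈ 43.1092 m
Convert RSR to answer units (arcs ×180/π): t = 2.677940·180/π = 153.4347°, p = ρ·p = 3.22·8.761079 = 28.2107 m, q = 1.948928·180/π = 111.6653°, L = 43.1092 m.

RSR: t = 153.4347°, p = 28.2107 m, q = 111.6653°, L = 43.1092 m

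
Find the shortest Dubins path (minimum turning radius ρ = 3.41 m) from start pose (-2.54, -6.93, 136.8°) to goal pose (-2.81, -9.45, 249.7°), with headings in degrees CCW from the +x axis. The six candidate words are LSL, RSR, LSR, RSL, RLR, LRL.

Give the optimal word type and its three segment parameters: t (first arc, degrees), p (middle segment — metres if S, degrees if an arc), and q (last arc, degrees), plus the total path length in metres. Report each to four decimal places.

Let ψ = atan2(Δy, Δx) = atan2(-2.52, -0.27) = -96.1155° be the start→goal bearing.
Normalize: d = |goal − start| / ρ = 2.534423/3.41 = 0.743233, α = (θ_start − ψ) mod 360° = 232.9155° = 4.065142 rad, β = (θ_goal − ψ) mod 360° = 345.8155° = 6.035619 rad.
Common terms: sin α = -0.797747, cos α = -0.602992, sin β = -0.245045, cos β = 0.969512, cos(α−β) = -0.389124, d² = 0.552395. Work in radians in the unit-radius frame; every candidate has L = ρ·(t + p + q).
LSL: p² = 2 + d² − 2cos(α−β) + 2d(sin α − sin β) = 2.509070; p = √p² = 1.584004; φ = atan2(cos β − cos α, d + sin α − sin β) = 1.450220 rad; t = (φ − α) mod 2π = 3.668263 rad, q = (β − φ) mod 2π = 4.585399 rad → L = 3.41·(3.668263 + 1.584004 + 4.585399) = 3.41·9.837667 = 33.546443 m
RSR: p² = 2 + d² − 2cos(α−β) + 2d(sin β − sin α) = 4.152215; p = √p² = 2.037698; φ = atan2(cos α − cos β, d − sin α + sin β) = -0.881519 rad; t = (α − φ) mod 2π = 4.946661 rad, q = (φ − β) mod 2π = 5.649232 rad → L = 3.41·(4.946661 + 2.037698 + 5.649232) = 3.41·12.633592 = 43.080550 m
LSR: p² = d² − 2 + 2cos(α−β) + 2d(sin α + sin β) = -3.775927 < 0 → infeasible
RSL: p² = d² − 2 + 2cos(α−β) − 2d(sin α + sin β) = -0.675779 < 0 → infeasible
RLR: c = (6 − d² + 2cos(α−β) + 2d(sin α − sin β))/8 = 0.480973; p = 2π − arccos c = 5.214153 rad; φ = atan2(cos α − cos β, d − sin α + sin β) = -0.881519 rad; t = (α − φ + p/2) mod 2π = 1.270553 rad, q = (α − β − t + p) mod 2π = 1.973124 rad → L = 3.41·(1.270553 + 5.214153 + 1.973124) = 3.41·8.457830 = 28.841200 m
LRL: c = (6 − d² + 2cos(α−β) − 2d(sin α − sin β))/8 = 0.686366; p = 2π − arccos c = 5.468870 rad; φ = atan2(cos β − cos α, d + sin α − sin β) = 1.450220 rad; t = (φ − α + p/2) mod 2π = 0.119513 rad, q = (β − α − t + p) mod 2π = 1.036648 rad → L = 3.41·(0.119513 + 5.468870 + 1.036648) = 3.41·6.625031 = 22.591355 m
Shortest: LRL with L = 22.591355 m ≈ 22.5914 m
Convert LRL to answer units (arcs ×180/π): t = 0.119513·180/π = 6.8476°, p = 5.468870·180/π = 313.3431°, q = 1.036648·180/π = 59.3956°, L = 22.5914 m.

LRL: t = 6.8476°, p = 313.3431°, q = 59.3956°, L = 22.5914 m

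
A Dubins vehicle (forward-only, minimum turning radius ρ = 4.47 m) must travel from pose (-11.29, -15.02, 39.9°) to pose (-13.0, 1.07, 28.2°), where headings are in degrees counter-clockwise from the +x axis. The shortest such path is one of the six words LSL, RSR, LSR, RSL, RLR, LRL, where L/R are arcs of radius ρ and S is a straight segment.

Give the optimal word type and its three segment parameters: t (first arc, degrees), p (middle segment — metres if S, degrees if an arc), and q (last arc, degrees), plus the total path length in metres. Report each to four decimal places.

Let ψ = atan2(Δy, Δx) = atan2(16.09, -1.71) = 96.0665° be the start→goal bearing.
Normalize: d = |goal − start| / ρ = 16.180612/4.47 = 3.619824, α = (θ_start − ψ) mod 360° = 303.8335° = 5.302896 rad, β = (θ_goal − ψ) mod 360° = 292.1335° = 5.098692 rad.
Common terms: sin α = -0.830659, cos α = 0.556782, sin β = -0.926308, cos β = 0.376767, cos(α−β) = 0.979223, d² = 13.103123. Work in radians in the unit-radius frame; every candidate has L = ρ·(t + p + q).
LSL: p² = 2 + d² − 2cos(α−β) + 2d(sin α − sin β) = 13.837147; p = √p² = 3.719832; φ = atan2(cos β − cos α, d + sin α − sin β) = -0.048412 rad; t = (φ − α) mod 2π = 0.931877 rad, q = (β − φ) mod 2π = 5.147104 rad → L = 4.47·(0.931877 + 3.719832 + 5.147104) = 4.47·9.798813 = 43.800696 m
RSR: p² = 2 + d² − 2cos(α−β) + 2d(sin β − sin α) = 12.452209; p = √p² = 3.528769; φ = atan2(cos α − cos β, d − sin α + sin β) = 0.051036 rad; t = (α − φ) mod 2π = 5.251860 rad, q = (φ − β) mod 2π = 1.235529 rad → L = 4.47·(5.251860 + 3.528769 + 1.235529) = 4.47·10.016158 = 44.772224 m
LSR: p² = d² − 2 + 2cos(α−β) + 2d(sin α + sin β) = 0.341748; p = √p² = 0.584592; φ = atan2(−cos α − cos β, d + sin α + sin β) − atan2(−2, p) = 0.821865 rad; t = (φ − α) mod 2π = 1.802154 rad, q = (φ − β) mod 2π = 2.006358 rad → L = 4.47·(1.802154 + 0.584592 + 2.006358) = 4.47·4.393104 = 19.637176 m
RSL: p² = d² − 2 + 2cos(α−β) − 2d(sin α + sin β) = 25.781390; p = √p² = 5.077538; φ = atan2(cos α + cos β, d − sin α − sin β) − atan2(2, p) = -0.203318 rad; t = (α − φ) mod 2π = 5.506213 rad, q = (β − φ) mod 2π = 5.302010 rad → L = 4.47·(5.506213 + 5.077538 + 5.302010) = 4.47·15.885761 = 71.009352 m
RLR: c = (6 − d² + 2cos(α−β) + 2d(sin α − sin β))/8 = -0.556526; p = 2π − arccos c = 4.122190 rad; φ = atan2(cos α − cos β, d − sin α + sin β) = 0.051036 rad; t = (α − φ + p/2) mod 2π = 1.029770 rad, q = (α − β − t + p) mod 2π = 3.296624 rad → L = 4.47·(1.029770 + 4.122190 + 3.296624) = 4.47·8.448584 = 37.765171 m
LRL: c = (6 − d² + 2cos(α−β) − 2d(sin α − sin β))/8 = -0.729643; p = 2π − arccos c = 3.894589 rad; φ = atan2(cos β − cos α, d + sin α − sin β) = -0.048412 rad; t = (φ − α + p/2) mod 2π = 2.879172 rad, q = (β − α − t + p) mod 2π = 0.811213 rad → L = 4.47·(2.879172 + 3.894589 + 0.811213) = 4.47·7.584974 = 33.904833 m
Shortest: LSR with L = 19.637176 m ≈ 19.6372 m
Convert LSR to answer units (arcs ×180/π): t = 1.802154·180/π = 103.2558°, p = ρ·p = 4.47·0.584592 = 2.6131 m, q = 2.006358·180/π = 114.9558°, L = 19.6372 m.

LSR: t = 103.2558°, p = 2.6131 m, q = 114.9558°, L = 19.6372 m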